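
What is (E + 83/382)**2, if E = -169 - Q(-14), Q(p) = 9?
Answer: 4612175569/145924 ≈ 31607.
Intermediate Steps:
E = -178 (E = -169 - 1*9 = -169 - 9 = -178)
(E + 83/382)**2 = (-178 + 83/382)**2 = (-67913/382)**2 = 4612175569/145924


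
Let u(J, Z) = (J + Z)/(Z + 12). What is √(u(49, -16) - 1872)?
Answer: I*√7521/2 ≈ 43.362*I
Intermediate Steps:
u(J, Z) = (J + Z)/(12 + Z)
√(u(49, -16) - 1872) = √((49 - 16)/(12 - 16) - 1872) = √(33/(-4) - 1872) = √(-¼*33 - 1872) = √(-33/4 - 1872) = √(-7521/4) = I*√7521/2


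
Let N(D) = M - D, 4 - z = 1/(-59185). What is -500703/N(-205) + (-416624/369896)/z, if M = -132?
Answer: -5481016985872141/799072134041 ≈ -6859.2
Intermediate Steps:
z = 236741/59185 (z = 4 - 1/(-59185) = 4 - 1*(-1/59185) = 4 + 1/59185 = 236741/59185 ≈ 4.0000)
N(D) = -132 - D
-500703/N(-205) + (-416624/369896)/z = -500703/(-132 - 1*(-205)) + (-416624/369896)/(236741/59185) = -500703/(-132 + 205) - 416624*1/369896*(59185/236741) = -500703/73 - 52078/46237*59185/236741 = -500703*1/73 - 3082236430/10946193617 = -500703/73 - 3082236430/10946193617 = -5481016985872141/799072134041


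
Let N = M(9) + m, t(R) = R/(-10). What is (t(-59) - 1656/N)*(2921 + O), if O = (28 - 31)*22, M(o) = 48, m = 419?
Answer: 6277003/934 ≈ 6720.6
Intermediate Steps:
t(R) = -R/10 (t(R) = R*(-⅒) = -R/10)
O = -66 (O = -3*22 = -66)
N = 467 (N = 48 + 419 = 467)
(t(-59) - 1656/N)*(2921 + O) = (-⅒*(-59) - 1656/467)*(2921 - 66) = (59/10 - 1656*1/467)*2855 = (59/10 - 1656/467)*2855 = (10993/4670)*2855 = 6277003/934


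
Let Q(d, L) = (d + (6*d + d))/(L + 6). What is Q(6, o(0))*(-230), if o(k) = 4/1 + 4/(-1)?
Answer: -1840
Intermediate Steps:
o(k) = 0 (o(k) = 4*1 + 4*(-1) = 4 - 4 = 0)
Q(d, L) = 8*d/(6 + L) (Q(d, L) = (d + 7*d)/(6 + L) = (8*d)/(6 + L) = 8*d/(6 + L))
Q(6, o(0))*(-230) = (8*6/(6 + 0))*(-230) = (8*6/6)*(-230) = (8*6*(⅙))*(-230) = 8*(-230) = -1840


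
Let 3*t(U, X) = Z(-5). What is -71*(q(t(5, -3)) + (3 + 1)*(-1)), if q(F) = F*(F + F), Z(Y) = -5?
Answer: -994/9 ≈ -110.44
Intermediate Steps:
t(U, X) = -5/3 (t(U, X) = (⅓)*(-5) = -5/3)
q(F) = 2*F² (q(F) = F*(2*F) = 2*F²)
-71*(q(t(5, -3)) + (3 + 1)*(-1)) = -71*(2*(-5/3)² + (3 + 1)*(-1)) = -71*(2*(25/9) + 4*(-1)) = -71*(50/9 - 4) = -71*14/9 = -994/9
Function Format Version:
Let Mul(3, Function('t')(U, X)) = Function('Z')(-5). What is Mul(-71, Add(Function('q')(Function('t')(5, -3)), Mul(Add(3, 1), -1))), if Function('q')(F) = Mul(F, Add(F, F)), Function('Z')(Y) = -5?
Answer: Rational(-994, 9) ≈ -110.44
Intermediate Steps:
Function('t')(U, X) = Rational(-5, 3) (Function('t')(U, X) = Mul(Rational(1, 3), -5) = Rational(-5, 3))
Function('q')(F) = Mul(2, Pow(F, 2)) (Function('q')(F) = Mul(F, Mul(2, F)) = Mul(2, Pow(F, 2)))
Mul(-71, Add(Function('q')(Function('t')(5, -3)), Mul(Add(3, 1), -1))) = Mul(-71, Add(Mul(2, Pow(Rational(-5, 3), 2)), Mul(Add(3, 1), -1))) = Mul(-71, Add(Mul(2, Rational(25, 9)), Mul(4, -1))) = Mul(-71, Add(Rational(50, 9), -4)) = Mul(-71, Rational(14, 9)) = Rational(-994, 9)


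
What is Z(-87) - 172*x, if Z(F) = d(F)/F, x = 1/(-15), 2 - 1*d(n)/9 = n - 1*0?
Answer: 983/435 ≈ 2.2598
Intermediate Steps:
d(n) = 18 - 9*n (d(n) = 18 - 9*(n - 1*0) = 18 - 9*(n + 0) = 18 - 9*n)
x = -1/15 ≈ -0.066667
Z(F) = (18 - 9*F)/F
Z(-87) - 172*x = (-9 + 18/(-87)) - 172*(-1)/15 = (-9 + 18*(-1/87)) - 1*(-172/15) = (-9 - 6/29) + 172/15 = -267/29 + 172/15 = 983/435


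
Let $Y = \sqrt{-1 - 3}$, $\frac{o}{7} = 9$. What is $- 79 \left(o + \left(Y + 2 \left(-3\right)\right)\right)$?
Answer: $-4503 - 158 i \approx -4503.0 - 158.0 i$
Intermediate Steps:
$o = 63$ ($o = 7 \cdot 9 = 63$)
$Y = 2 i$ ($Y = \sqrt{-4} = 2 i \approx 2.0 i$)
$- 79 \left(o + \left(Y + 2 \left(-3\right)\right)\right) = - 79 \left(63 + \left(2 i + 2 \left(-3\right)\right)\right) = - 79 \left(63 - \left(6 - 2 i\right)\right) = - 79 \left(57 + 2 i\right) = -4503 - 158 i$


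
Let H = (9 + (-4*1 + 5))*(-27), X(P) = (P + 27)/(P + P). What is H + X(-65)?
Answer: -17531/65 ≈ -269.71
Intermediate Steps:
X(P) = (27 + P)/(2*P) (X(P) = (27 + P)/((2*P)) = (27 + P)*(1/(2*P)) = (27 + P)/(2*P))
H = -270 (H = (9 + (-4 + 5))*(-27) = (9 + 1)*(-27) = 10*(-27) = -270)
H + X(-65) = -270 + (1/2)*(27 - 65)/(-65) = -270 + (1/2)*(-1/65)*(-38) = -270 + 19/65 = -17531/65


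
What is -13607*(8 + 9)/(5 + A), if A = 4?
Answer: -231319/9 ≈ -25702.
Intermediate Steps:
-13607*(8 + 9)/(5 + A) = -13607*(8 + 9)/(5 + 4) = -231319/9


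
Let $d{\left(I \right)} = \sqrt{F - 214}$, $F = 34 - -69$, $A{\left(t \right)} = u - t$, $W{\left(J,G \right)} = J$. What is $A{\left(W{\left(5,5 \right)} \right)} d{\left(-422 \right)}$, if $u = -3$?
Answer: $- 8 i \sqrt{111} \approx - 84.285 i$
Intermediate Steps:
$A{\left(t \right)} = -3 - t$
$F = 103$ ($F = 34 + 69 = 103$)
$d{\left(I \right)} = i \sqrt{111}$ ($d{\left(I \right)} = \sqrt{103 - 214} = \sqrt{-111} = i \sqrt{111}$)
$A{\left(W{\left(5,5 \right)} \right)} d{\left(-422 \right)} = \left(-3 - 5\right) i \sqrt{111} = - 8 i \sqrt{111}$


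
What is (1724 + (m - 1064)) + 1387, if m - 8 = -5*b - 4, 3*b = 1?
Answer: 6148/3 ≈ 2049.3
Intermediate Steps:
b = ⅓ (b = (⅓)*1 = ⅓ ≈ 0.33333)
m = 7/3 (m = 8 + (-5*⅓ - 4) = 8 + (-5/3 - 4) = 8 - 17/3 = 7/3 ≈ 2.3333)
(1724 + (m - 1064)) + 1387 = (1724 + (7/3 - 1064)) + 1387 = (1724 - 3185/3) + 1387 = 1987/3 + 1387 = 6148/3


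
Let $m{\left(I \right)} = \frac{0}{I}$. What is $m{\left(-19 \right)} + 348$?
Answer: $348$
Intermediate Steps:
$m{\left(I \right)} = 0$
$m{\left(-19 \right)} + 348 = 0 + 348 = 348$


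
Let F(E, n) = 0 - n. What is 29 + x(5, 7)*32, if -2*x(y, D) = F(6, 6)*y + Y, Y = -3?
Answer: 557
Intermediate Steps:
F(E, n) = -n
x(y, D) = 3/2 + 3*y (x(y, D) = -((-1*6)*y - 3)/2 = -(-6*y - 3)/2 = -(-3 - 6*y)/2 = 3/2 + 3*y)
29 + x(5, 7)*32 = 29 + (3/2 + 3*5)*32 = 29 + (3/2 + 15)*32 = 29 + (33/2)*32 = 29 + 528 = 557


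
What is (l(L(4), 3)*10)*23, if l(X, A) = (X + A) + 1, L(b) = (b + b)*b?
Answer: 8280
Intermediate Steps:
L(b) = 2*b**2 (L(b) = (2*b)*b = 2*b**2)
l(X, A) = 1 + A + X (l(X, A) = (A + X) + 1 = 1 + A + X)
(l(L(4), 3)*10)*23 = ((1 + 3 + 2*4**2)*10)*23 = ((1 + 3 + 2*16)*10)*23 = ((1 + 3 + 32)*10)*23 = (36*10)*23 = 360*23 = 8280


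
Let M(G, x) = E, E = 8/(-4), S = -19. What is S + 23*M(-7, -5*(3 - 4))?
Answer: -65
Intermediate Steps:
E = -2 (E = 8*(-¼) = -2)
M(G, x) = -2
S + 23*M(-7, -5*(3 - 4)) = -19 + 23*(-2) = -19 - 46 = -65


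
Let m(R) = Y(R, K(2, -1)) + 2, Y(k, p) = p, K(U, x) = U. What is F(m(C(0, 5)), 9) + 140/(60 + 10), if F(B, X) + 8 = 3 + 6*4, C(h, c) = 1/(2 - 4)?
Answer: 21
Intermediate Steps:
C(h, c) = -½ (C(h, c) = 1/(-2) = -½)
m(R) = 4 (m(R) = 2 + 2 = 4)
F(B, X) = 19 (F(B, X) = -8 + (3 + 6*4) = -8 + (3 + 24) = -8 + 27 = 19)
F(m(C(0, 5)), 9) + 140/(60 + 10) = 19 + 140/(60 + 10) = 19 + 140/70 = 19 + (1/70)*140 = 19 + 2 = 21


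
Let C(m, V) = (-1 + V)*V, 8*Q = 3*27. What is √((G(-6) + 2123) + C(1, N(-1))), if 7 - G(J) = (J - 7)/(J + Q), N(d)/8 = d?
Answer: √2401410/33 ≈ 46.959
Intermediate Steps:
Q = 81/8 (Q = (3*27)/8 = (⅛)*81 = 81/8 ≈ 10.125)
N(d) = 8*d
C(m, V) = V*(-1 + V)
G(J) = 7 - (-7 + J)/(81/8 + J) (G(J) = 7 - (J - 7)/(J + 81/8) = 7 - (-7 + J)/(81/8 + J))
√((G(-6) + 2123) + C(1, N(-1))) = √(((623 + 48*(-6))/(81 + 8*(-6)) + 2123) + (8*(-1))*(-1 + 8*(-1))) = √(((623 - 288)/(81 - 48) + 2123) - 8*(-1 - 8)) = √((335/33 + 2123) - 8*(-9)) = √(((1/33)*335 + 2123) + 72) = √((335/33 + 2123) + 72) = √(70394/33 + 72) = √(72770/33) = √2401410/33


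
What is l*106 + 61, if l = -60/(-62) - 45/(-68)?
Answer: 246349/1054 ≈ 233.73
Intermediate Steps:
l = 3435/2108 (l = -60*(-1/62) - 45*(-1/68) = 30/31 + 45/68 = 3435/2108 ≈ 1.6295)
l*106 + 61 = (3435/2108)*106 + 61 = 182055/1054 + 61 = 246349/1054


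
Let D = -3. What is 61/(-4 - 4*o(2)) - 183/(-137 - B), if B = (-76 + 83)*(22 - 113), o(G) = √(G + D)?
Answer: -7991/1000 + 61*I/8 ≈ -7.991 + 7.625*I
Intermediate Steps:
o(G) = √(-3 + G) (o(G) = √(G - 3) = √(-3 + G))
B = -637 (B = 7*(-91) = -637)
61/(-4 - 4*o(2)) - 183/(-137 - B) = 61/(-4 - 4*√(-3 + 2)) - 183/(-137 - 1*(-637)) = 61/(-4 - 4*I) - 183/(-137 + 637) = 61/(-4 - 4*I) - 183/500 = 61*((-4 + 4*I)/32) - 183*1/500 = 61*(-4 + 4*I)/32 - 183/500 = -183/500 + 61*(-4 + 4*I)/32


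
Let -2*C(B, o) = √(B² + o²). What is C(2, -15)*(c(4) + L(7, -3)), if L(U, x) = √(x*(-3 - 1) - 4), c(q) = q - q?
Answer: -√458 ≈ -21.401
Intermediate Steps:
c(q) = 0
L(U, x) = √(-4 - 4*x) (L(U, x) = √(x*(-4) - 4) = √(-4*x - 4) = √(-4 - 4*x))
C(B, o) = -√(B² + o²)/2
C(2, -15)*(c(4) + L(7, -3)) = (-√(2² + (-15)²)/2)*(0 + 2*√(-1 - 1*(-3))) = (-√(4 + 225)/2)*(0 + 2*√(-1 + 3)) = (-√229/2)*(0 + 2*√2) = (-√229/2)*(2*√2) = -√458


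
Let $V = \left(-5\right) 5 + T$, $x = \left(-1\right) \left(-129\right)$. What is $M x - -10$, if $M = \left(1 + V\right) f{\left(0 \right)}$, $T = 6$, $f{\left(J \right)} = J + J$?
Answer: $10$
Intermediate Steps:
$f{\left(J \right)} = 2 J$
$x = 129$
$V = -19$ ($V = \left(-5\right) 5 + 6 = -25 + 6 = -19$)
$M = 0$ ($M = \left(1 - 19\right) 2 \cdot 0 = \left(-18\right) 0 = 0$)
$M x - -10 = 0 \cdot 129 - -10 = 0 + 10 = 10$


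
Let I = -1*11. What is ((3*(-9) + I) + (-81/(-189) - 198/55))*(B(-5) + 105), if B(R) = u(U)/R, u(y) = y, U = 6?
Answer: -747879/175 ≈ -4273.6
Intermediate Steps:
I = -11
B(R) = 6/R
((3*(-9) + I) + (-81/(-189) - 198/55))*(B(-5) + 105) = ((3*(-9) - 11) + (-81/(-189) - 198/55))*(6/(-5) + 105) = ((-27 - 11) + (-81*(-1/189) - 198*1/55))*(6*(-⅕) + 105) = (-38 + (3/7 - 18/5))*(-6/5 + 105) = (-38 - 111/35)*(519/5) = -1441/35*519/5 = -747879/175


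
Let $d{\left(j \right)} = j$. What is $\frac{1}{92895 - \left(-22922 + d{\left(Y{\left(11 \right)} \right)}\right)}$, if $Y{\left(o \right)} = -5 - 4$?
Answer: $\frac{1}{115826} \approx 8.6336 \cdot 10^{-6}$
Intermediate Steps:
$Y{\left(o \right)} = -9$ ($Y{\left(o \right)} = -5 - 4 = -9$)
$\frac{1}{92895 - \left(-22922 + d{\left(Y{\left(11 \right)} \right)}\right)} = \frac{1}{92895 + \left(22922 - -9\right)} = \frac{1}{92895 + \left(22922 + 9\right)} = \frac{1}{92895 + 22931} = \frac{1}{115826}$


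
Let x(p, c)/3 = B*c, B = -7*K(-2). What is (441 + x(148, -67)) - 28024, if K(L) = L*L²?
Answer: -38839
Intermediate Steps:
K(L) = L³
B = 56 (B = -7*(-2)³ = -7*(-8) = 56)
x(p, c) = 168*c (x(p, c) = 3*(56*c) = 168*c)
(441 + x(148, -67)) - 28024 = (441 + 168*(-67)) - 28024 = (441 - 11256) - 28024 = -10815 - 28024 = -38839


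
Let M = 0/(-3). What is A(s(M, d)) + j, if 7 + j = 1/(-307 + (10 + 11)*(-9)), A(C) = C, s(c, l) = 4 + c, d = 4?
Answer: -1489/496 ≈ -3.0020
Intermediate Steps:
M = 0 (M = 0*(-⅓) = 0)
j = -3473/496 (j = -7 + 1/(-307 + (10 + 11)*(-9)) = -7 + 1/(-307 + 21*(-9)) = -7 + 1/(-307 - 189) = -7 + 1/(-496) = -7 - 1/496 = -3473/496 ≈ -7.0020)
A(s(M, d)) + j = (4 + 0) - 3473/496 = 4 - 3473/496 = -1489/496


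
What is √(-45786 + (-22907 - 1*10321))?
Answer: I*√79014 ≈ 281.09*I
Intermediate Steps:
√(-45786 + (-22907 - 1*10321)) = √(-45786 + (-22907 - 10321)) = √(-45786 - 33228) = √(-79014) = I*√79014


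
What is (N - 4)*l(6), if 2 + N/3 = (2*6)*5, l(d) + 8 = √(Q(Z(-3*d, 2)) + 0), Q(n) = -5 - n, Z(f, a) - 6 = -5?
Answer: -1360 + 170*I*√6 ≈ -1360.0 + 416.41*I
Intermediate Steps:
Z(f, a) = 1 (Z(f, a) = 6 - 5 = 1)
l(d) = -8 + I*√6 (l(d) = -8 + √((-5 - 1*1) + 0) = -8 + √((-5 - 1) + 0) = -8 + √(-6 + 0) = -8 + √(-6) = -8 + I*√6)
N = 174 (N = -6 + 3*((2*6)*5) = -6 + 3*(12*5) = -6 + 3*60 = -6 + 180 = 174)
(N - 4)*l(6) = (174 - 4)*(-8 + I*√6) = 170*(-8 + I*√6) = -1360 + 170*I*√6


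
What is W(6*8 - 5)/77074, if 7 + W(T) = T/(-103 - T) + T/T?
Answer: -919/11252804 ≈ -8.1668e-5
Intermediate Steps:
W(T) = -6 + T/(-103 - T) (W(T) = -7 + (T/(-103 - T) + T/T) = -7 + (T/(-103 - T) + 1) = -7 + (1 + T/(-103 - T)) = -6 + T/(-103 - T))
W(6*8 - 5)/77074 = ((-618 - 7*(6*8 - 5))/(103 + (6*8 - 5)))/77074 = ((-618 - 7*(48 - 5))/(103 + (48 - 5)))*(1/77074) = ((-618 - 7*43)/(103 + 43))*(1/77074) = ((-618 - 301)/146)*(1/77074) = ((1/146)*(-919))*(1/77074) = -919/146*1/77074 = -919/11252804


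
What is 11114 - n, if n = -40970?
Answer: 52084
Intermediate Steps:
11114 - n = 11114 - 1*(-40970) = 11114 + 40970 = 52084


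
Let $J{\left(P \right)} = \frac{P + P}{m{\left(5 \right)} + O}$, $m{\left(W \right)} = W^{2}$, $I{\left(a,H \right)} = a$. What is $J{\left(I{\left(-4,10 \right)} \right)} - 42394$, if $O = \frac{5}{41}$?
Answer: $- \frac{21833074}{515} \approx -42394.0$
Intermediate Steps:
$O = \frac{5}{41}$ ($O = 5 \cdot \frac{1}{41} = \frac{5}{41} \approx 0.12195$)
$J{\left(P \right)} = \frac{41 P}{515}$ ($J{\left(P \right)} = \frac{P + P}{5^{2} + \frac{5}{41}} = \frac{2 P}{25 + \frac{5}{41}} = \frac{2 P}{\frac{1030}{41}} = 2 P \frac{41}{1030} = \frac{41 P}{515}$)
$J{\left(I{\left(-4,10 \right)} \right)} - 42394 = \frac{41}{515} \left(-4\right) - 42394 = - \frac{164}{515} - 42394 = - \frac{21833074}{515}$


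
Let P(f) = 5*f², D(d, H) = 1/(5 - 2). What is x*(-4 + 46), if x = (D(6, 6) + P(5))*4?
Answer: 21056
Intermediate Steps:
D(d, H) = ⅓ (D(d, H) = 1/3 = ⅓)
x = 1504/3 (x = (⅓ + 5*5²)*4 = (⅓ + 5*25)*4 = (⅓ + 125)*4 = (376/3)*4 = 1504/3 ≈ 501.33)
x*(-4 + 46) = 1504*(-4 + 46)/3 = (1504/3)*42 = 21056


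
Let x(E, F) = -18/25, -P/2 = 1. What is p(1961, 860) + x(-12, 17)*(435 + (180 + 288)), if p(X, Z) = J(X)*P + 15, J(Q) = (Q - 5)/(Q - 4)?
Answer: -31173003/48925 ≈ -637.16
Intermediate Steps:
P = -2 (P = -2*1 = -2)
x(E, F) = -18/25 (x(E, F) = -18*1/25 = -18/25)
J(Q) = (-5 + Q)/(-4 + Q)
p(X, Z) = 15 - 2*(-5 + X)/(-4 + X) (p(X, Z) = ((-5 + X)/(-4 + X))*(-2) + 15 = -2*(-5 + X)/(-4 + X) + 15 = 15 - 2*(-5 + X)/(-4 + X))
p(1961, 860) + x(-12, 17)*(435 + (180 + 288)) = (-50 + 13*1961)/(-4 + 1961) - 18*(435 + (180 + 288))/25 = (-50 + 25493)/1957 - 18*(435 + 468)/25 = (1/1957)*25443 - 18/25*903 = 25443/1957 - 16254/25 = -31173003/48925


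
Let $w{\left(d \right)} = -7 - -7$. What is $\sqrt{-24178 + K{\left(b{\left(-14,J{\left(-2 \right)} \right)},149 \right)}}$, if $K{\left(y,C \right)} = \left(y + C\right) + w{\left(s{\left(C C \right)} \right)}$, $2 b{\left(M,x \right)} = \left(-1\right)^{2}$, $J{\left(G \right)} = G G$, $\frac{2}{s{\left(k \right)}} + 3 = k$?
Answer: $\frac{i \sqrt{96114}}{2} \approx 155.01 i$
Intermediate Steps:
$s{\left(k \right)} = \frac{2}{-3 + k}$
$J{\left(G \right)} = G^{2}$
$w{\left(d \right)} = 0$ ($w{\left(d \right)} = -7 + 7 = 0$)
$b{\left(M,x \right)} = \frac{1}{2}$ ($b{\left(M,x \right)} = \frac{\left(-1\right)^{2}}{2} = \frac{1}{2} \cdot 1 = \frac{1}{2}$)
$K{\left(y,C \right)} = C + y$ ($K{\left(y,C \right)} = \left(y + C\right) + 0 = \left(C + y\right) + 0 = C + y$)
$\sqrt{-24178 + K{\left(b{\left(-14,J{\left(-2 \right)} \right)},149 \right)}} = \sqrt{-24178 + \left(149 + \frac{1}{2}\right)} = \sqrt{-24178 + \frac{299}{2}} = \sqrt{- \frac{48057}{2}} = \frac{i \sqrt{96114}}{2}$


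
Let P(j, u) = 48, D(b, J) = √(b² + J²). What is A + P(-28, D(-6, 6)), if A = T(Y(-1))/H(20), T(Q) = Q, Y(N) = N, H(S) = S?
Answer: 959/20 ≈ 47.950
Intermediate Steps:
D(b, J) = √(J² + b²)
A = -1/20 ≈ -0.050000
A + P(-28, D(-6, 6)) = -1/20 + 48 = 959/20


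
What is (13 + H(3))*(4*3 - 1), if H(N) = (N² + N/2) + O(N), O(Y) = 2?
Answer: 561/2 ≈ 280.50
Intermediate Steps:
H(N) = 2 + N² + N/2 (H(N) = (N² + N/2) + 2 = 2 + N² + N/2)
(13 + H(3))*(4*3 - 1) = (13 + (2 + 3² + (½)*3))*(4*3 - 1) = (13 + (2 + 9 + 3/2))*(12 - 1) = (13 + 25/2)*11 = (51/2)*11 = 561/2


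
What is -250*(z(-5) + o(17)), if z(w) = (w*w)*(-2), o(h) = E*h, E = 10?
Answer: -30000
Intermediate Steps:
o(h) = 10*h
z(w) = -2*w² (z(w) = w²*(-2) = -2*w²)
-250*(z(-5) + o(17)) = -250*(-2*(-5)² + 10*17) = -250*(-2*25 + 170) = -250*(-50 + 170) = -250*120 = -30000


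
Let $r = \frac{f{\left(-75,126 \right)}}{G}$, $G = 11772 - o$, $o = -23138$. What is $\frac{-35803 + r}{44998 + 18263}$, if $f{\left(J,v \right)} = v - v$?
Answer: $- \frac{35803}{63261} \approx -0.56596$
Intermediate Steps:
$f{\left(J,v \right)} = 0$
$G = 34910$ ($G = 11772 - -23138 = 11772 + 23138 = 34910$)
$r = 0$ ($r = \frac{0}{34910} = 0 \cdot \frac{1}{34910} = 0$)
$\frac{-35803 + r}{44998 + 18263} = \frac{-35803 + 0}{44998 + 18263} = - \frac{35803}{63261}$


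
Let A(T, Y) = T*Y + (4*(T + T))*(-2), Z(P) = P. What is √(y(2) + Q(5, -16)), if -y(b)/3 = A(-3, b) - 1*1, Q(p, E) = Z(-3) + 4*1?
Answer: I*√122 ≈ 11.045*I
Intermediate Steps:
A(T, Y) = -16*T + T*Y (A(T, Y) = T*Y + (4*(2*T))*(-2) = T*Y + (8*T)*(-2) = T*Y - 16*T = -16*T + T*Y)
Q(p, E) = 1 (Q(p, E) = -3 + 4*1 = -3 + 4 = 1)
y(b) = -141 + 9*b (y(b) = -3*(-3*(-16 + b) - 1*1) = -3*((48 - 3*b) - 1) = -3*(47 - 3*b) = -141 + 9*b)
√(y(2) + Q(5, -16)) = √((-141 + 9*2) + 1) = √((-141 + 18) + 1) = √(-123 + 1) = √(-122) = I*√122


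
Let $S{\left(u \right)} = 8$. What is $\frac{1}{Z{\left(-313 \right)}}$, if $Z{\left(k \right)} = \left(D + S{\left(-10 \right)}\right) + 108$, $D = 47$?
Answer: $\frac{1}{163} \approx 0.006135$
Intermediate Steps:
$Z{\left(k \right)} = 163$ ($Z{\left(k \right)} = \left(47 + 8\right) + 108 = 55 + 108 = 163$)
$\frac{1}{Z{\left(-313 \right)}} = \frac{1}{163}$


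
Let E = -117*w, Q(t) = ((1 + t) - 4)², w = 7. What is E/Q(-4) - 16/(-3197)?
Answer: -373937/22379 ≈ -16.709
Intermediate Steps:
Q(t) = (-3 + t)²
E = -819 (E = -117*7 = -819)
E/Q(-4) - 16/(-3197) = -819/(-3 - 4)² - 16/(-3197) = -819/((-7)²) - 16*(-1/3197) = -819/49 + 16/3197 = -819*1/49 + 16/3197 = -117/7 + 16/3197 = -373937/22379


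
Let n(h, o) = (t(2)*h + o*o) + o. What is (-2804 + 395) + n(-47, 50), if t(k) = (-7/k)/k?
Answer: 893/4 ≈ 223.25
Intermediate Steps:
t(k) = -7/k**2
n(h, o) = o + o**2 - 7*h/4 (n(h, o) = ((-7/2**2)*h + o*o) + o = ((-7*1/4)*h + o**2) + o = (-7*h/4 + o**2) + o = (o**2 - 7*h/4) + o = o + o**2 - 7*h/4)
(-2804 + 395) + n(-47, 50) = (-2804 + 395) + (50 + 50**2 - 7/4*(-47)) = -2409 + (50 + 2500 + 329/4) = -2409 + 10529/4 = 893/4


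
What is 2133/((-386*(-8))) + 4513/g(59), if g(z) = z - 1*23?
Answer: 3503233/27792 ≈ 126.05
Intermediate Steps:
g(z) = -23 + z (g(z) = z - 23 = -23 + z)
2133/((-386*(-8))) + 4513/g(59) = 2133/((-386*(-8))) + 4513/(-23 + 59) = 2133/3088 + 4513/36 = 3503233/27792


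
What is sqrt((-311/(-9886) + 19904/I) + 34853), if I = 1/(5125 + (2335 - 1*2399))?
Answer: sqrt(9848455983799558)/9886 ≈ 10038.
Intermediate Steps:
I = 1/5061 (I = 1/(5125 + (2335 - 2399)) = 1/(5125 - 64) = 1/5061 ≈ 0.00019759)
sqrt((-311/(-9886) + 19904/I) + 34853) = sqrt((-311/(-9886) + 19904/(1/5061)) + 34853) = sqrt((-311*(-1/9886) + 19904*5061) + 34853) = sqrt((311/9886 + 100734144) + 34853) = sqrt(995857747895/9886 + 34853) = sqrt(996202304653/9886) = sqrt(9848455983799558)/9886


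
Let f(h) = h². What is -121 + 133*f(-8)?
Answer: 8391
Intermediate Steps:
-121 + 133*f(-8) = -121 + 133*(-8)² = -121 + 133*64 = -121 + 8512 = 8391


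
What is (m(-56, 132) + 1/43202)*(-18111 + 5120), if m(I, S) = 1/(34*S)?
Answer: -28160945/8813208 ≈ -3.1953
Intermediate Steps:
m(I, S) = 1/(34*S)
(m(-56, 132) + 1/43202)*(-18111 + 5120) = ((1/34)/132 + 1/43202)*(-18111 + 5120) = ((1/34)*(1/132) + 1/43202)*(-12991) = (1/4488 + 1/43202)*(-12991) = (23845/96945288)*(-12991) = -28160945/8813208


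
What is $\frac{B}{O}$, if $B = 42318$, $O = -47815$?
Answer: $- \frac{42318}{47815} \approx -0.88504$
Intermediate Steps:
$\frac{B}{O} = \frac{42318}{-47815} = 42318 \left(- \frac{1}{47815}\right) = - \frac{42318}{47815}$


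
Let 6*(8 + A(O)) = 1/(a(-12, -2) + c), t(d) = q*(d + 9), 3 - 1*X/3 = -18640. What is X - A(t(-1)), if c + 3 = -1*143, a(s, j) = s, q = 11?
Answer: 53028277/948 ≈ 55937.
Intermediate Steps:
c = -146 (c = -3 - 1*143 = -3 - 143 = -146)
X = 55929 (X = 9 - 3*(-18640) = 9 + 55920 = 55929)
t(d) = 99 + 11*d (t(d) = 11*(d + 9) = 11*(9 + d) = 99 + 11*d)
A(O) = -7585/948 (A(O) = -8 + 1/(6*(-12 - 146)) = -8 + (⅙)/(-158) = -8 + (⅙)*(-1/158) = -8 - 1/948 = -7585/948)
X - A(t(-1)) = 55929 - 1*(-7585/948) = 55929 + 7585/948 = 53028277/948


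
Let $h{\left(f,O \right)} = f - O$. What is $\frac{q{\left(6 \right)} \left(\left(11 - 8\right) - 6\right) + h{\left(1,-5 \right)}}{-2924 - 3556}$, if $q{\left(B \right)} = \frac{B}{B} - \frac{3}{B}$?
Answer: $- \frac{1}{1440} \approx -0.00069444$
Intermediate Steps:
$q{\left(B \right)} = 1 - \frac{3}{B}$
$\frac{q{\left(6 \right)} \left(\left(11 - 8\right) - 6\right) + h{\left(1,-5 \right)}}{-2924 - 3556} = \frac{\frac{-3 + 6}{6} \left(\left(11 - 8\right) - 6\right) + \left(1 - -5\right)}{-2924 - 3556} = \frac{\frac{1}{6} \cdot 3 \left(3 - 6\right) + \left(1 + 5\right)}{-6480} = \left(\frac{1}{2} \left(-3\right) + 6\right) \left(- \frac{1}{6480}\right) = \left(- \frac{3}{2} + 6\right) \left(- \frac{1}{6480}\right) = \frac{9}{2} \left(- \frac{1}{6480}\right) = - \frac{1}{1440}$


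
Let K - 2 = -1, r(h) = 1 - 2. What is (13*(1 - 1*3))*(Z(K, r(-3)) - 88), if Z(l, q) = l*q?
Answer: 2314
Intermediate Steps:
r(h) = -1
K = 1 (K = 2 - 1 = 1)
(13*(1 - 1*3))*(Z(K, r(-3)) - 88) = (13*(1 - 1*3))*(1*(-1) - 88) = (13*(1 - 3))*(-1 - 88) = (13*(-2))*(-89) = -26*(-89) = 2314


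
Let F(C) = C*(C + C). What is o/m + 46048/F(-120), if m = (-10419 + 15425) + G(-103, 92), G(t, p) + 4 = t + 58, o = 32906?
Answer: 36748523/4461300 ≈ 8.2372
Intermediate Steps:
G(t, p) = 54 + t (G(t, p) = -4 + (t + 58) = -4 + (58 + t) = 54 + t)
F(C) = 2*C² (F(C) = C*(2*C) = 2*C²)
m = 4957 (m = (-10419 + 15425) + (54 - 103) = 5006 - 49 = 4957)
o/m + 46048/F(-120) = 32906/4957 + 46048/((2*(-120)²)) = 32906*(1/4957) + 46048/((2*14400)) = 32906/4957 + 46048/28800 = 32906/4957 + 46048*(1/28800) = 32906/4957 + 1439/900 = 36748523/4461300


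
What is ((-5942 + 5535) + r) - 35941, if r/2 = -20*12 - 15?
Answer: -36858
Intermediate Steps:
r = -510 (r = 2*(-20*12 - 15) = 2*(-240 - 15) = 2*(-255) = -510)
((-5942 + 5535) + r) - 35941 = ((-5942 + 5535) - 510) - 35941 = (-407 - 510) - 35941 = -917 - 35941 = -36858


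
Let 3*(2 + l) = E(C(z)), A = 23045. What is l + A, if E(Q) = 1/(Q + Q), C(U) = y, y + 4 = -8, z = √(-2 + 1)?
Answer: 1659095/72 ≈ 23043.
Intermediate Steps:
z = I (z = √(-1) = I ≈ 1.0*I)
y = -12 (y = -4 - 8 = -12)
C(U) = -12
E(Q) = 1/(2*Q)
l = -145/72 (l = -2 + ((½)/(-12))/3 = -2 + ((½)*(-1/12))/3 = -2 + (⅓)*(-1/24) = -2 - 1/72 = -145/72 ≈ -2.0139)
l + A = -145/72 + 23045 = 1659095/72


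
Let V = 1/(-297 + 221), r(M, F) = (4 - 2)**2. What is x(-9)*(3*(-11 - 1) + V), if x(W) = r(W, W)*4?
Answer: -10948/19 ≈ -576.21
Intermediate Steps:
r(M, F) = 4 (r(M, F) = 2**2 = 4)
V = -1/76 (V = 1/(-76) = -1/76 ≈ -0.013158)
x(W) = 16 (x(W) = 4*4 = 16)
x(-9)*(3*(-11 - 1) + V) = 16*(3*(-11 - 1) - 1/76) = 16*(3*(-12) - 1/76) = 16*(-36 - 1/76) = 16*(-2737/76) = -10948/19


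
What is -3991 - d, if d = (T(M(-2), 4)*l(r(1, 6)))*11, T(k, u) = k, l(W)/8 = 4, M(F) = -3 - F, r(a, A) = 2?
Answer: -3639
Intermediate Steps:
l(W) = 32 (l(W) = 8*4 = 32)
d = -352 (d = ((-3 - 1*(-2))*32)*11 = ((-3 + 2)*32)*11 = -1*32*11 = -32*11 = -352)
-3991 - d = -3991 - 1*(-352) = -3991 + 352 = -3639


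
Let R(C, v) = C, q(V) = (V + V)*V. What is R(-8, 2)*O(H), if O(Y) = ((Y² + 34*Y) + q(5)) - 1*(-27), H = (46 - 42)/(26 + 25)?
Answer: -1657832/2601 ≈ -637.38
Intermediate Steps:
H = 4/51 ≈ 0.078431
q(V) = 2*V² (q(V) = (2*V)*V = 2*V²)
O(Y) = 77 + Y² + 34*Y (O(Y) = ((Y² + 34*Y) + 2*5²) - 1*(-27) = ((Y² + 34*Y) + 2*25) + 27 = ((Y² + 34*Y) + 50) + 27 = (50 + Y² + 34*Y) + 27 = 77 + Y² + 34*Y)
R(-8, 2)*O(H) = -8*(77 + (4/51)² + 34*(4/51)) = -8*(77 + 16/2601 + 8/3) = -8*207229/2601 = -1657832/2601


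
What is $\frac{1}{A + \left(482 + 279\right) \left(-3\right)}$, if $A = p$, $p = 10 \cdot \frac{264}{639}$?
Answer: $- \frac{213}{485399} \approx -0.00043881$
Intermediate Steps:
$p = \frac{880}{213}$ ($p = 10 \cdot 264 \cdot \frac{1}{639} = 10 \cdot \frac{88}{213} = \frac{880}{213} \approx 4.1315$)
$A = \frac{880}{213} \approx 4.1315$
$\frac{1}{A + \left(482 + 279\right) \left(-3\right)} = \frac{1}{\frac{880}{213} + \left(482 + 279\right) \left(-3\right)} = \frac{1}{\frac{880}{213} + 761 \left(-3\right)} = \frac{1}{\frac{880}{213} - 2283} = \frac{1}{- \frac{485399}{213}} = - \frac{213}{485399}$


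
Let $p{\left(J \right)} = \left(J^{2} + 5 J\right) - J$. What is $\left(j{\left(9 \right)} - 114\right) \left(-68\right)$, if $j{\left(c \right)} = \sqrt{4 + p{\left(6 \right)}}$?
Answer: $7208$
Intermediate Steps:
$p{\left(J \right)} = J^{2} + 4 J$
$j{\left(c \right)} = 8$ ($j{\left(c \right)} = \sqrt{4 + 6 \left(4 + 6\right)} = \sqrt{4 + 6 \cdot 10} = \sqrt{4 + 60} = \sqrt{64} = 8$)
$\left(j{\left(9 \right)} - 114\right) \left(-68\right) = \left(8 - 114\right) \left(-68\right) = \left(-106\right) \left(-68\right) = 7208$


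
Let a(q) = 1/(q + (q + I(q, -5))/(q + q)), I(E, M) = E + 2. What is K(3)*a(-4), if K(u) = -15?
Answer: 60/13 ≈ 4.6154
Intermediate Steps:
I(E, M) = 2 + E
a(q) = 1/(q + (2 + 2*q)/(2*q)) (a(q) = 1/(q + (q + (2 + q))/(q + q)) = 1/(q + (2 + 2*q)/((2*q))) = 1/(q + (2 + 2*q)*(1/(2*q))) = 1/(q + (2 + 2*q)/(2*q)))
K(3)*a(-4) = -(-60)/(1 - 4 + (-4)**2) = -(-60)/(1 - 4 + 16) = -(-60)/13 = -15*(-4/13) = 60/13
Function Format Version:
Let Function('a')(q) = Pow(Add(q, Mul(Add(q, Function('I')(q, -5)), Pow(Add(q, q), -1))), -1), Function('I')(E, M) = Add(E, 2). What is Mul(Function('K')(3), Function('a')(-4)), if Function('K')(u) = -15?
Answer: Rational(60, 13) ≈ 4.6154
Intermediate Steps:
Function('I')(E, M) = Add(2, E)
Function('a')(q) = Pow(Add(q, Mul(Rational(1, 2), Pow(q, -1), Add(2, Mul(2, q)))), -1) (Function('a')(q) = Pow(Add(q, Mul(Add(q, Add(2, q)), Pow(Add(q, q), -1))), -1) = Pow(Add(q, Mul(Add(2, Mul(2, q)), Pow(Mul(2, q), -1))), -1) = Pow(Add(q, Mul(Add(2, Mul(2, q)), Mul(Rational(1, 2), Pow(q, -1)))), -1) = Pow(Add(q, Mul(Rational(1, 2), Pow(q, -1), Add(2, Mul(2, q)))), -1))
Mul(Function('K')(3), Function('a')(-4)) = Mul(-15, Mul(-4, Pow(Add(1, -4, Pow(-4, 2)), -1))) = Mul(-15, Mul(-4, Pow(Add(1, -4, 16), -1))) = Mul(-15, Mul(-4, Pow(13, -1))) = Mul(-15, Mul(-4, Rational(1, 13))) = Mul(-15, Rational(-4, 13)) = Rational(60, 13)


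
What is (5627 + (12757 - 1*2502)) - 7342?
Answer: 8540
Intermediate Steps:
(5627 + (12757 - 1*2502)) - 7342 = (5627 + (12757 - 2502)) - 7342 = (5627 + 10255) - 7342 = 15882 - 7342 = 8540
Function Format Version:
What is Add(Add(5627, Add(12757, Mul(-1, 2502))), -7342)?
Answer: 8540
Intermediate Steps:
Add(Add(5627, Add(12757, Mul(-1, 2502))), -7342) = Add(Add(5627, Add(12757, -2502)), -7342) = Add(Add(5627, 10255), -7342) = Add(15882, -7342) = 8540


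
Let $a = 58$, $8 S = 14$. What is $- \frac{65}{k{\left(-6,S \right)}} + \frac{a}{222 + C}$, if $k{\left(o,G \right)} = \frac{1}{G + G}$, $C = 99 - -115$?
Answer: $- \frac{24783}{109} \approx -227.37$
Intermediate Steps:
$C = 214$ ($C = 99 + 115 = 214$)
$S = \frac{7}{4}$ ($S = \frac{1}{8} \cdot 14 = \frac{7}{4} \approx 1.75$)
$k{\left(o,G \right)} = \frac{1}{2 G}$
$- \frac{65}{k{\left(-6,S \right)}} + \frac{a}{222 + C} = - \frac{65}{\frac{1}{2} \frac{1}{\frac{7}{4}}} + \frac{58}{222 + 214} = - \frac{65}{\frac{1}{2} \cdot \frac{4}{7}} + \frac{58}{436} = - \frac{65}{\frac{2}{7}} + 58 \cdot \frac{1}{436} = \left(-65\right) \frac{7}{2} + \frac{29}{218} = - \frac{455}{2} + \frac{29}{218} = - \frac{24783}{109}$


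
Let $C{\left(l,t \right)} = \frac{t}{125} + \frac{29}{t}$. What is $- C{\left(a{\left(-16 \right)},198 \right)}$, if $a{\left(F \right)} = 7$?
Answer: $- \frac{42829}{24750} \approx -1.7305$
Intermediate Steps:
$C{\left(l,t \right)} = \frac{29}{t} + \frac{t}{125}$ ($C{\left(l,t \right)} = t \frac{1}{125} + \frac{29}{t} = \frac{t}{125} + \frac{29}{t} = \frac{29}{t} + \frac{t}{125}$)
$- C{\left(a{\left(-16 \right)},198 \right)} = - (\frac{29}{198} + \frac{1}{125} \cdot 198) = - (29 \cdot \frac{1}{198} + \frac{198}{125}) = - (\frac{29}{198} + \frac{198}{125}) = \left(-1\right) \frac{42829}{24750} = - \frac{42829}{24750}$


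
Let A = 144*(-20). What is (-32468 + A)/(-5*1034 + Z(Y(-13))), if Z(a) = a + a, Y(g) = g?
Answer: 8837/1299 ≈ 6.8029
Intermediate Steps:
Z(a) = 2*a
A = -2880
(-32468 + A)/(-5*1034 + Z(Y(-13))) = (-32468 - 2880)/(-5*1034 + 2*(-13)) = -35348/(-5170 - 26) = -35348/(-5196) = -35348*(-1/5196) = 8837/1299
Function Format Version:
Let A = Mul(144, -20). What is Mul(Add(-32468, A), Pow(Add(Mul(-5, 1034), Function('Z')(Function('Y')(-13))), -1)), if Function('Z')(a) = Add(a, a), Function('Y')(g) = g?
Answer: Rational(8837, 1299) ≈ 6.8029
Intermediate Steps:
Function('Z')(a) = Mul(2, a)
A = -2880
Mul(Add(-32468, A), Pow(Add(Mul(-5, 1034), Function('Z')(Function('Y')(-13))), -1)) = Mul(Add(-32468, -2880), Pow(Add(Mul(-5, 1034), Mul(2, -13)), -1)) = Mul(-35348, Pow(Add(-5170, -26), -1)) = Mul(-35348, Pow(-5196, -1)) = Mul(-35348, Rational(-1, 5196)) = Rational(8837, 1299)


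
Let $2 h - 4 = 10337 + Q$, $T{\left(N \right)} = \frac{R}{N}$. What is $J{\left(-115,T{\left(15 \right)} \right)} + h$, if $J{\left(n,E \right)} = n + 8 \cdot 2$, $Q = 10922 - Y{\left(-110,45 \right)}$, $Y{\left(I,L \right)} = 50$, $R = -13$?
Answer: $\frac{21015}{2} \approx 10508.0$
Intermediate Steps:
$T{\left(N \right)} = - \frac{13}{N}$
$Q = 10872$ ($Q = 10922 - 50 = 10872$)
$J{\left(n,E \right)} = 16 + n$ ($J{\left(n,E \right)} = n + 16 = 16 + n$)
$h = \frac{21213}{2}$ ($h = 2 + \frac{10337 + 10872}{2} = 2 + \frac{1}{2} \cdot 21209 = 2 + \frac{21209}{2} = \frac{21213}{2} \approx 10607.0$)
$J{\left(-115,T{\left(15 \right)} \right)} + h = \left(16 - 115\right) + \frac{21213}{2} = -99 + \frac{21213}{2} = \frac{21015}{2}$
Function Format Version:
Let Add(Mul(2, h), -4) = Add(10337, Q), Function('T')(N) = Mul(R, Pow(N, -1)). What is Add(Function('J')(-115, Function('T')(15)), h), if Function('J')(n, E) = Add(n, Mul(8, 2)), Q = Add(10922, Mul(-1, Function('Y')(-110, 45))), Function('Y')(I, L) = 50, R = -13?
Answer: Rational(21015, 2) ≈ 10508.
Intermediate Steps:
Function('T')(N) = Mul(-13, Pow(N, -1))
Q = 10872 (Q = Add(10922, Mul(-1, 50)) = Add(10922, -50) = 10872)
Function('J')(n, E) = Add(16, n) (Function('J')(n, E) = Add(n, 16) = Add(16, n))
h = Rational(21213, 2) (h = Add(2, Mul(Rational(1, 2), Add(10337, 10872))) = Add(2, Mul(Rational(1, 2), 21209)) = Add(2, Rational(21209, 2)) = Rational(21213, 2) ≈ 10607.)
Add(Function('J')(-115, Function('T')(15)), h) = Add(Add(16, -115), Rational(21213, 2)) = Add(-99, Rational(21213, 2)) = Rational(21015, 2)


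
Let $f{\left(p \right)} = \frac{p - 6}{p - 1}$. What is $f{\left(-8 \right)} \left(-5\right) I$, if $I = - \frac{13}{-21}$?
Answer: $- \frac{130}{27} \approx -4.8148$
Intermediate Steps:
$f{\left(p \right)} = \frac{-6 + p}{-1 + p}$
$I = \frac{13}{21}$ ($I = \left(-13\right) \left(- \frac{1}{21}\right) = \frac{13}{21} \approx 0.61905$)
$f{\left(-8 \right)} \left(-5\right) I = \frac{-6 - 8}{-1 - 8} \left(-5\right) \frac{13}{21} = \frac{1}{-9} \left(-14\right) \left(-5\right) \frac{13}{21} = \left(- \frac{1}{9}\right) \left(-14\right) \left(-5\right) \frac{13}{21} = \frac{14}{9} \left(-5\right) \frac{13}{21} = \left(- \frac{70}{9}\right) \frac{13}{21} = - \frac{130}{27}$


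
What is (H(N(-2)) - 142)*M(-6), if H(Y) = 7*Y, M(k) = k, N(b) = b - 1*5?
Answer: 1146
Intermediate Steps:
N(b) = -5 + b (N(b) = b - 5 = -5 + b)
(H(N(-2)) - 142)*M(-6) = (7*(-5 - 2) - 142)*(-6) = (7*(-7) - 142)*(-6) = (-49 - 142)*(-6) = -191*(-6) = 1146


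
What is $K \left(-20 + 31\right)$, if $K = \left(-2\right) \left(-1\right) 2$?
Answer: $44$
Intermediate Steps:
$K = 4$ ($K = 2 \cdot 2 = 4$)
$K \left(-20 + 31\right) = 4 \left(-20 + 31\right) = 4 \cdot 11 = 44$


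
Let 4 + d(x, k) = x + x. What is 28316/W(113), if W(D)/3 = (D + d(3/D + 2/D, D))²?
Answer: 361567004/455864787 ≈ 0.79315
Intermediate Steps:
d(x, k) = -4 + 2*x (d(x, k) = -4 + (x + x) = -4 + 2*x)
W(D) = 3*(-4 + D + 10/D)² (W(D) = 3*(D + (-4 + 2*(3/D + 2/D)))² = 3*(D + (-4 + 2*(5/D)))² = 3*(D + (-4 + 10/D))² = 3*(-4 + D + 10/D)²)
28316/W(113) = 28316/((3*(10 + 113*(-4 + 113))²/113²)) = 28316/((3*(1/12769)*(10 + 113*109)²)) = 28316/((3*(1/12769)*(10 + 12317)²)) = 28316/((3*(1/12769)*12327²)) = 28316/((3*(1/12769)*151954929)) = 28316/(455864787/12769) = 28316*(12769/455864787) = 361567004/455864787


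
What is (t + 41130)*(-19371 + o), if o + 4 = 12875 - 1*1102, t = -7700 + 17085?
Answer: -384015030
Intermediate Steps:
t = 9385
o = 11769 (o = -4 + (12875 - 1*1102) = -4 + (12875 - 1102) = -4 + 11773 = 11769)
(t + 41130)*(-19371 + o) = (9385 + 41130)*(-19371 + 11769) = 50515*(-7602) = -384015030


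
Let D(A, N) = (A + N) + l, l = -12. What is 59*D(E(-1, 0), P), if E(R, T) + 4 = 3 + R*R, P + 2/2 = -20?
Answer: -1947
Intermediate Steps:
P = -21 (P = -1 - 20 = -21)
E(R, T) = -1 + R**2 (E(R, T) = -4 + (3 + R*R) = -4 + (3 + R**2) = -1 + R**2)
D(A, N) = -12 + A + N (D(A, N) = (A + N) - 12 = -12 + A + N)
59*D(E(-1, 0), P) = 59*(-12 + (-1 + (-1)**2) - 21) = 59*(-12 + (-1 + 1) - 21) = 59*(-12 + 0 - 21) = 59*(-33) = -1947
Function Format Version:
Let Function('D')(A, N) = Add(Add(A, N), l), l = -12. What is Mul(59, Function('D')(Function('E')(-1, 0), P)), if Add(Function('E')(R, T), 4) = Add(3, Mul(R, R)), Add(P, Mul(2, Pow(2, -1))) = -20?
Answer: -1947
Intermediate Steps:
P = -21 (P = Add(-1, -20) = -21)
Function('E')(R, T) = Add(-1, Pow(R, 2)) (Function('E')(R, T) = Add(-4, Add(3, Mul(R, R))) = Add(-4, Add(3, Pow(R, 2))) = Add(-1, Pow(R, 2)))
Function('D')(A, N) = Add(-12, A, N) (Function('D')(A, N) = Add(Add(A, N), -12) = Add(-12, A, N))
Mul(59, Function('D')(Function('E')(-1, 0), P)) = Mul(59, Add(-12, Add(-1, Pow(-1, 2)), -21)) = Mul(59, Add(-12, Add(-1, 1), -21)) = Mul(59, Add(-12, 0, -21)) = Mul(59, -33) = -1947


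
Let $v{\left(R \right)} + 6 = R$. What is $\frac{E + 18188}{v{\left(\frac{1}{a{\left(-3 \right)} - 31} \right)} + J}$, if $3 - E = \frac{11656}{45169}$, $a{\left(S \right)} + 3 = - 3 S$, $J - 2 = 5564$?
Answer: $\frac{20541440575}{6278445831} \approx 3.2717$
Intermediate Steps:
$J = 5566$ ($J = 2 + 5564 = 5566$)
$a{\left(S \right)} = -3 - 3 S$
$v{\left(R \right)} = -6 + R$
$E = \frac{123851}{45169}$ ($E = 3 - \frac{11656}{45169} = \frac{123851}{45169} \approx 2.7419$)
$\frac{E + 18188}{v{\left(\frac{1}{a{\left(-3 \right)} - 31} \right)} + J} = \frac{\frac{123851}{45169} + 18188}{\left(-6 + \frac{1}{\left(-3 - -9\right) - 31}\right) + 5566} = \frac{821657623}{45169 \left(\left(-6 + \frac{1}{\left(-3 + 9\right) - 31}\right) + 5566\right)} = \frac{821657623}{45169 \left(\left(-6 + \frac{1}{6 - 31}\right) + 5566\right)} = \frac{821657623}{45169 \left(\left(-6 + \frac{1}{-25}\right) + 5566\right)} = \frac{821657623}{45169 \left(\left(-6 - \frac{1}{25}\right) + 5566\right)} = \frac{821657623}{45169 \left(- \frac{151}{25} + 5566\right)} = \frac{821657623}{45169 \cdot \frac{138999}{25}} = \frac{821657623}{45169} \cdot \frac{25}{138999} = \frac{20541440575}{6278445831}$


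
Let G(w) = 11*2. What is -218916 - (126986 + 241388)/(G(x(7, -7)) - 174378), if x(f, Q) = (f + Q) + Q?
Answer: -19084474861/87178 ≈ -2.1891e+5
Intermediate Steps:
x(f, Q) = f + 2*Q (x(f, Q) = (Q + f) + Q = f + 2*Q)
G(w) = 22
-218916 - (126986 + 241388)/(G(x(7, -7)) - 174378) = -218916 - (126986 + 241388)/(22 - 174378) = -218916 - 368374/(-174356) = -218916 - 368374*(-1)/174356 = -218916 - 1*(-184187/87178) = -218916 + 184187/87178 = -19084474861/87178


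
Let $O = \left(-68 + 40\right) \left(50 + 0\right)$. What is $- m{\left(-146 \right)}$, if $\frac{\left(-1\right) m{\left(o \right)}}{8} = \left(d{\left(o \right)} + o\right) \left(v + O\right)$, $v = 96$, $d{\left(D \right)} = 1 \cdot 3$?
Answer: $1491776$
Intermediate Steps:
$d{\left(D \right)} = 3$
$O = -1400$ ($O = \left(-28\right) 50 = -1400$)
$m{\left(o \right)} = 31296 + 10432 o$ ($m{\left(o \right)} = - 8 \left(3 + o\right) \left(96 - 1400\right) = - 8 \left(3 + o\right) \left(-1304\right) = - 8 \left(-3912 - 1304 o\right) = 31296 + 10432 o$)
$- m{\left(-146 \right)} = - (31296 + 10432 \left(-146\right)) = - (31296 - 1523072) = \left(-1\right) \left(-1491776\right) = 1491776$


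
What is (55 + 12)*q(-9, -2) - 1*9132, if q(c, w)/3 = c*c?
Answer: 7149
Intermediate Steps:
q(c, w) = 3*c² (q(c, w) = 3*(c*c) = 3*c²)
(55 + 12)*q(-9, -2) - 1*9132 = (55 + 12)*(3*(-9)²) - 1*9132 = 67*(3*81) - 9132 = 67*243 - 9132 = 16281 - 9132 = 7149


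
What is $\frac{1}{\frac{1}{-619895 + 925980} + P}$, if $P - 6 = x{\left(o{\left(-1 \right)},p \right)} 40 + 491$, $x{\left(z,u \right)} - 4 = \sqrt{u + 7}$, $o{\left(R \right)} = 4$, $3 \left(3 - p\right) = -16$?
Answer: $\frac{92329551289365}{57212796096879574} - \frac{936880272250 \sqrt{138}}{28606398048439787} \approx 0.0012291$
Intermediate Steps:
$p = \frac{25}{3}$ ($p = 3 - - \frac{16}{3} = 3 + \frac{16}{3} = \frac{25}{3} \approx 8.3333$)
$x{\left(z,u \right)} = 4 + \sqrt{7 + u}$ ($x{\left(z,u \right)} = 4 + \sqrt{u + 7} = 4 + \sqrt{7 + u}$)
$P = 657 + \frac{40 \sqrt{138}}{3}$ ($P = 6 + \left(\left(4 + \sqrt{7 + \frac{25}{3}}\right) 40 + 491\right) = 6 + \left(\left(4 + \sqrt{\frac{46}{3}}\right) 40 + 491\right) = 6 + \left(\left(4 + \frac{\sqrt{138}}{3}\right) 40 + 491\right) = 6 + \left(\left(160 + \frac{40 \sqrt{138}}{3}\right) + 491\right) = 6 + \left(651 + \frac{40 \sqrt{138}}{3}\right) = 657 + \frac{40 \sqrt{138}}{3} \approx 813.63$)
$\frac{1}{\frac{1}{-619895 + 925980} + P} = \frac{1}{\frac{1}{-619895 + 925980} + \left(657 + \frac{40 \sqrt{138}}{3}\right)} = \frac{1}{\frac{1}{306085} + \left(657 + \frac{40 \sqrt{138}}{3}\right)} = \frac{1}{\frac{201097846}{306085} + \frac{40 \sqrt{138}}{3}}$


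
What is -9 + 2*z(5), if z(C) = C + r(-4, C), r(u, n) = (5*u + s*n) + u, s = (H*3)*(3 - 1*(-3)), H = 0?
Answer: -47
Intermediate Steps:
s = 0 (s = (0*3)*(3 - 1*(-3)) = 0*(3 + 3) = 0*6 = 0)
r(u, n) = 6*u (r(u, n) = (5*u + 0*n) + u = (5*u + 0) + u = 5*u + u = 6*u)
z(C) = -24 + C (z(C) = C + 6*(-4) = C - 24 = -24 + C)
-9 + 2*z(5) = -9 + 2*(-24 + 5) = -9 + 2*(-19) = -9 - 38 = -47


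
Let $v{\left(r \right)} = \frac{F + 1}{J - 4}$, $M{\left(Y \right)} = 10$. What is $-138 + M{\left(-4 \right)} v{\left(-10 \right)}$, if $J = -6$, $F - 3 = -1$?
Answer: $-141$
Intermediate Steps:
$F = 2$ ($F = 3 - 1 = 2$)
$v{\left(r \right)} = - \frac{3}{10}$ ($v{\left(r \right)} = \frac{2 + 1}{-6 - 4} = \frac{3}{-10} = 3 \left(- \frac{1}{10}\right) = - \frac{3}{10}$)
$-138 + M{\left(-4 \right)} v{\left(-10 \right)} = -138 + 10 \left(- \frac{3}{10}\right) = -138 - 3 = -141$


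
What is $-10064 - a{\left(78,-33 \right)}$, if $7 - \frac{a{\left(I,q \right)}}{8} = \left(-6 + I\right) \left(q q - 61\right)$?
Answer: $582008$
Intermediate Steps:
$a{\left(I,q \right)} = 56 - 8 \left(-61 + q^{2}\right) \left(-6 + I\right)$ ($a{\left(I,q \right)} = 56 - 8 \left(-6 + I\right) \left(q q - 61\right) = 56 - 8 \left(-6 + I\right) \left(q^{2} - 61\right) = 56 - 8 \left(-6 + I\right) \left(-61 + q^{2}\right) = 56 - 8 \left(-61 + q^{2}\right) \left(-6 + I\right)$)
$-10064 - a{\left(78,-33 \right)} = -10064 - \left(-2872 + 48 \left(-33\right)^{2} + 488 \cdot 78 - 624 \left(-33\right)^{2}\right) = -10064 - \left(-2872 + 48 \cdot 1089 + 38064 - 624 \cdot 1089\right) = -10064 - \left(-2872 + 52272 + 38064 - 679536\right) = -10064 - -592072 = -10064 + 592072 = 582008$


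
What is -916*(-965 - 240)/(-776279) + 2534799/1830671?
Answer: -52946803459/1421111453209 ≈ -0.037257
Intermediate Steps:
-916*(-965 - 240)/(-776279) + 2534799/1830671 = -916*(-1205)*(-1/776279) + 2534799*(1/1830671) = 1103780*(-1/776279) + 2534799/1830671 = -1103780/776279 + 2534799/1830671 = -52946803459/1421111453209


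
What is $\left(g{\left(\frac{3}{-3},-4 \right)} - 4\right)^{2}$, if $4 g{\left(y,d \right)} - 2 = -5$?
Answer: $\frac{361}{16} \approx 22.563$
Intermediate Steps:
$g{\left(y,d \right)} = - \frac{3}{4}$ ($g{\left(y,d \right)} = \frac{1}{2} + \frac{1}{4} \left(-5\right) = \frac{1}{2} - \frac{5}{4} = - \frac{3}{4}$)
$\left(g{\left(\frac{3}{-3},-4 \right)} - 4\right)^{2} = \left(- \frac{3}{4} - 4\right)^{2} = \left(- \frac{19}{4}\right)^{2} = \frac{361}{16}$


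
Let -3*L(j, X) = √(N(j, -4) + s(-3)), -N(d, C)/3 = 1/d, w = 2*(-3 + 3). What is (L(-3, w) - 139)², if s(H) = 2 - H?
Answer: (417 + √6)²/9 ≈ 19549.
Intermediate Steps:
w = 0 (w = 2*0 = 0)
N(d, C) = -3/d
L(j, X) = -√(5 - 3/j)/3 (L(j, X) = -√(-3/j + (2 - 1*(-3)))/3 = -√(-3/j + (2 + 3))/3 = -√(-3/j + 5)/3 = -√(5 - 3/j)/3)
(L(-3, w) - 139)² = (-√(5 - 3/(-3))/3 - 139)² = (-√(5 - 3*(-⅓))/3 - 139)² = (-√(5 + 1)/3 - 139)² = (-√6/3 - 139)² = (-139 - √6/3)²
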